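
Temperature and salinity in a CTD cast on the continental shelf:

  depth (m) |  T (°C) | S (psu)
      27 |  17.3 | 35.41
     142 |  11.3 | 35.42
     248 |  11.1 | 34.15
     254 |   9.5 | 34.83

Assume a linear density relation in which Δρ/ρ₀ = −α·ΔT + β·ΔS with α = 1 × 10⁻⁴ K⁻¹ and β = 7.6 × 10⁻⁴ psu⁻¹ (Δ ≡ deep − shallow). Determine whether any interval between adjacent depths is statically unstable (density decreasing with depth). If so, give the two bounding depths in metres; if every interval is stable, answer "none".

Evaluate Δρ/ρ₀ = −αΔT + βΔS across each adjacent pair:
  27–142 m: −αΔT+βΔS = −(1 × 10⁻⁴)(-6.0)+(7.6 × 10⁻⁴)(+0.01) = 6.1 × 10⁻⁴ → stable
  142–248 m: −αΔT+βΔS = −(1 × 10⁻⁴)(-0.2)+(7.6 × 10⁻⁴)(-1.27) = -9.5 × 10⁻⁴ → UNSTABLE
  248–254 m: −αΔT+βΔS = −(1 × 10⁻⁴)(-1.6)+(7.6 × 10⁻⁴)(+0.68) = 6.8 × 10⁻⁴ → stable
The 142–248 m interval has Δρ < 0: lighter water underlies denser water.

142–248 m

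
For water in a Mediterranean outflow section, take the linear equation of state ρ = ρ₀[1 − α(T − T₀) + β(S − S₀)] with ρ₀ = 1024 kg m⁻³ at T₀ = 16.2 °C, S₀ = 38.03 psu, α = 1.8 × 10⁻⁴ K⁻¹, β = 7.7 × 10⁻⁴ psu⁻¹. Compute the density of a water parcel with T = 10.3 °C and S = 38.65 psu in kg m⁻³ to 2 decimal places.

1025.58 kg m⁻³

T − T₀ = -5.9 K, S − S₀ = +0.62 psu.
Bracket = 1 − α·(-5.9) + β·(+0.62) = 1 + (1.5394 × 10⁻³) = 1.0015394.
ρ = 1024 × 1.0015394 = 1025.58 kg m⁻³.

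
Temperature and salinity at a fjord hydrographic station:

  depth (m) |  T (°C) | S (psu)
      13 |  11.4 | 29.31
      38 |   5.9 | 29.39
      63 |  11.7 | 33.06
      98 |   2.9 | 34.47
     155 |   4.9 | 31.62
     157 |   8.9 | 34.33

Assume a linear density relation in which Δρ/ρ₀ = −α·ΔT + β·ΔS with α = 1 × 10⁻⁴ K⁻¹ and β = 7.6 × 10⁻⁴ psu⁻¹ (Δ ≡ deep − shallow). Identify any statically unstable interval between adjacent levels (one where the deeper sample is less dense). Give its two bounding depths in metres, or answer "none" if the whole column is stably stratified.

98–155 m

Evaluate Δρ/ρ₀ = −αΔT + βΔS across each adjacent pair:
  13–38 m: −αΔT+βΔS = −(1 × 10⁻⁴)(-5.5)+(7.6 × 10⁻⁴)(+0.08) = 6.1 × 10⁻⁴ → stable
  38–63 m: −αΔT+βΔS = −(1 × 10⁻⁴)(+5.8)+(7.6 × 10⁻⁴)(+3.67) = 2.2 × 10⁻³ → stable
  63–98 m: −αΔT+βΔS = −(1 × 10⁻⁴)(-8.8)+(7.6 × 10⁻⁴)(+1.41) = 2.0 × 10⁻³ → stable
  98–155 m: −αΔT+βΔS = −(1 × 10⁻⁴)(+2.0)+(7.6 × 10⁻⁴)(-2.85) = -2.4 × 10⁻³ → UNSTABLE
  155–157 m: −αΔT+βΔS = −(1 × 10⁻⁴)(+4.0)+(7.6 × 10⁻⁴)(+2.71) = 1.7 × 10⁻³ → stable
The 98–155 m interval has Δρ < 0: lighter water underlies denser water.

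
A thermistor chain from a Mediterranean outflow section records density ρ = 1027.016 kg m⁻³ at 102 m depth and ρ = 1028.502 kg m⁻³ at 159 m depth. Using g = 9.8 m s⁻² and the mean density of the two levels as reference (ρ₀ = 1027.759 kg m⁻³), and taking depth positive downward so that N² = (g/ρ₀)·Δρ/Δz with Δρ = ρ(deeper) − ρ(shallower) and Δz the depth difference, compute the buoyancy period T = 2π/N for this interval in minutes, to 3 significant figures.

6.64 min

Δρ = 1028.502 − 1027.016 = 1.486 kg m⁻³ over Δz = 159 − 102 = 57 m.
N² = (9.8/1027.759) × (1.486/57) = 2.4859 × 10⁻⁴ s⁻².
N = √(2.4859 × 10⁻⁴) = 0.015767 rad s⁻¹, so T = 2π/N = 398.50 s = 6.6417 min ≈ 6.64 min.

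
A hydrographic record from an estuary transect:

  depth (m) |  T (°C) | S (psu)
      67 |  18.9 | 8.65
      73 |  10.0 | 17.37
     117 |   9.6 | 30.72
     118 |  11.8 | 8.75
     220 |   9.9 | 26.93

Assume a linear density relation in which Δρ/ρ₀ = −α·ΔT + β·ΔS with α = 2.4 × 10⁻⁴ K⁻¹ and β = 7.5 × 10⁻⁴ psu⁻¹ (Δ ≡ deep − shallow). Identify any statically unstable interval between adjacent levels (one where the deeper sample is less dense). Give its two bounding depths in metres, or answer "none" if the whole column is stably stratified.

Evaluate Δρ/ρ₀ = −αΔT + βΔS across each adjacent pair:
  67–73 m: −αΔT+βΔS = −(2.4 × 10⁻⁴)(-8.9)+(7.5 × 10⁻⁴)(+8.72) = 8.7 × 10⁻³ → stable
  73–117 m: −αΔT+βΔS = −(2.4 × 10⁻⁴)(-0.4)+(7.5 × 10⁻⁴)(+13.35) = 0.010 → stable
  117–118 m: −αΔT+βΔS = −(2.4 × 10⁻⁴)(+2.2)+(7.5 × 10⁻⁴)(-21.97) = -0.017 → UNSTABLE
  118–220 m: −αΔT+βΔS = −(2.4 × 10⁻⁴)(-1.9)+(7.5 × 10⁻⁴)(+18.18) = 0.014 → stable
The 117–118 m interval has Δρ < 0: lighter water underlies denser water.

117–118 m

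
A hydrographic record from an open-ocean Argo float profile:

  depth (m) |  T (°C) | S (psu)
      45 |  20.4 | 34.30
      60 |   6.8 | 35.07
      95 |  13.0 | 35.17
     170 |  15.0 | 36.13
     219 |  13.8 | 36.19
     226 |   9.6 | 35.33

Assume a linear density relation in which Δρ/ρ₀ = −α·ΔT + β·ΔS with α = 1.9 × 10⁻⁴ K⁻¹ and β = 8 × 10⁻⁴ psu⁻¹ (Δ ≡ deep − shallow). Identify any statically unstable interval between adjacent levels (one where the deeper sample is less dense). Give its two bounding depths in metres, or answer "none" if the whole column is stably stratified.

Evaluate Δρ/ρ₀ = −αΔT + βΔS across each adjacent pair:
  45–60 m: −αΔT+βΔS = −(1.9 × 10⁻⁴)(-13.6)+(8 × 10⁻⁴)(+0.77) = 3.2 × 10⁻³ → stable
  60–95 m: −αΔT+βΔS = −(1.9 × 10⁻⁴)(+6.2)+(8 × 10⁻⁴)(+0.10) = -1.1 × 10⁻³ → UNSTABLE
  95–170 m: −αΔT+βΔS = −(1.9 × 10⁻⁴)(+2.0)+(8 × 10⁻⁴)(+0.96) = 3.9 × 10⁻⁴ → stable
  170–219 m: −αΔT+βΔS = −(1.9 × 10⁻⁴)(-1.2)+(8 × 10⁻⁴)(+0.06) = 2.8 × 10⁻⁴ → stable
  219–226 m: −αΔT+βΔS = −(1.9 × 10⁻⁴)(-4.2)+(8 × 10⁻⁴)(-0.86) = 1.1 × 10⁻⁴ → stable
The 60–95 m interval has Δρ < 0: lighter water underlies denser water.

60–95 m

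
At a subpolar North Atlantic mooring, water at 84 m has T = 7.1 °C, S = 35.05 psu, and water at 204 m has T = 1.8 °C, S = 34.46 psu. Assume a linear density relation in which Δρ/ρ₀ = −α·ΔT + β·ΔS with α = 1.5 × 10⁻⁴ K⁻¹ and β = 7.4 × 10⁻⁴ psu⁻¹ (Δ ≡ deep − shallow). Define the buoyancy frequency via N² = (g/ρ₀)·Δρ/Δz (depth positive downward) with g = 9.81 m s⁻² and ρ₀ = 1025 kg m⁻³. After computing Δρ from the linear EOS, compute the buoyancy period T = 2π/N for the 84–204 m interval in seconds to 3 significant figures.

1.16 × 10³ s

ΔT = -5.3 K, ΔS = -0.59 psu (deep − shallow).
Δρ/ρ₀ = −αΔT + βΔS = 7.95 × 10⁻⁴ − 4.366 × 10⁻⁴ = 3.584 × 10⁻⁴, so Δρ ≈ 0.3674 kg m⁻³.
N² = (g/ρ₀)·Δρ/Δz = g·(Δρ/ρ₀)/Δz = 9.81 × 3.584 × 10⁻⁴ / 120 = 2.9299 × 10⁻⁵ s⁻².
N = √(2.9299 × 10⁻⁵) = 5.4129 × 10⁻³ rad s⁻¹ → T = 2π/N = 1.1608 × 10³ s ≈ 1.16 × 10³ s.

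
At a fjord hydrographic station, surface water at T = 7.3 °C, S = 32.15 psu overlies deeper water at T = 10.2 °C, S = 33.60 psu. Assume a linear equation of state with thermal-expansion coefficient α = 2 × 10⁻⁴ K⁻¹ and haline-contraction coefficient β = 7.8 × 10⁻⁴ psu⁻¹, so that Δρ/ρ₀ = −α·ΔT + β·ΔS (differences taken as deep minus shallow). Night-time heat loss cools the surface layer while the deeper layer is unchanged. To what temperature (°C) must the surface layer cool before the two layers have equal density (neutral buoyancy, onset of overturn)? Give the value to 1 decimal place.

4.5 °C

Neutral buoyancy requires Δρ = 0, i.e. −α(T_deep − T_surf′) + β(S_deep − S_surf) = 0.
T_surf′ = T_deep − (β/α)·ΔS = 10.2 − (7.8 × 10⁻⁴/2 × 10⁻⁴)·(+1.45) = 4.545 °C.
Cooling required: 7.3 − (4.545) = 2.755 °C.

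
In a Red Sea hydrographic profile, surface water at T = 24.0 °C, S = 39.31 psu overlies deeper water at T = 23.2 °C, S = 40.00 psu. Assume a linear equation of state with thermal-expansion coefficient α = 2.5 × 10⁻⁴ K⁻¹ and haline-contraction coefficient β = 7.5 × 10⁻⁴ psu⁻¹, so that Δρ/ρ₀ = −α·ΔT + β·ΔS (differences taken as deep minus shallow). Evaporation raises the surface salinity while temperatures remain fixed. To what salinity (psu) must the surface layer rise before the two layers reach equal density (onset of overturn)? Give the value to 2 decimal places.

Neutral buoyancy requires −α(T_deep − T_surf) + β(S_deep − S_surf′) = 0.
S_surf′ = S_deep − (α/β)·ΔT = 40.00 − (2.5 × 10⁻⁴/7.5 × 10⁻⁴)·(-0.8) = 40.2667 psu.
Increase required: 40.2667 − 39.31 = 0.9567 psu.

40.27 psu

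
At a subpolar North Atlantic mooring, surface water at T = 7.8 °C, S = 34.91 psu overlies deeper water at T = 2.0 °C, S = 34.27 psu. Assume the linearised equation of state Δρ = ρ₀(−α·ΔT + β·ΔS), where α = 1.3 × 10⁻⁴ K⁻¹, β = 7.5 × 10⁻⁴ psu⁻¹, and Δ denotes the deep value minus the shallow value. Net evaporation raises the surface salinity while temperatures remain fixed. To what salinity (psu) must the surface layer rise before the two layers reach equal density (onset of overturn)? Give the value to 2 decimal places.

Neutral buoyancy requires −α(T_deep − T_surf) + β(S_deep − S_surf′) = 0.
S_surf′ = S_deep − (α/β)·ΔT = 34.27 − (1.3 × 10⁻⁴/7.5 × 10⁻⁴)·(-5.8) = 35.2753 psu.
Increase required: 35.2753 − 34.91 = 0.3653 psu.

35.28 psu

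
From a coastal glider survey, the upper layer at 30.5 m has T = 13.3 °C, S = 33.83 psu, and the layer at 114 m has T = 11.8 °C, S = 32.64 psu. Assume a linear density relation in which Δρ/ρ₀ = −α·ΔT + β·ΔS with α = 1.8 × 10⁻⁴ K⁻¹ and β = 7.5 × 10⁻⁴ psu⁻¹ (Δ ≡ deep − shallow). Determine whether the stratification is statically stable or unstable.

ΔT = 11.8 − 13.3 = -1.5 K and ΔS = 32.64 − 33.83 = -1.19 psu (deep − shallow).
−αΔT = 2.70 × 10⁻⁴; βΔS = -8.925 × 10⁻⁴; sum Δρ/ρ₀ = -6.225 × 10⁻⁴.
Δρ/ρ₀ < 0, so Δρ < 0: deeper water is lighter → statically unstable; the column would overturn.

unstable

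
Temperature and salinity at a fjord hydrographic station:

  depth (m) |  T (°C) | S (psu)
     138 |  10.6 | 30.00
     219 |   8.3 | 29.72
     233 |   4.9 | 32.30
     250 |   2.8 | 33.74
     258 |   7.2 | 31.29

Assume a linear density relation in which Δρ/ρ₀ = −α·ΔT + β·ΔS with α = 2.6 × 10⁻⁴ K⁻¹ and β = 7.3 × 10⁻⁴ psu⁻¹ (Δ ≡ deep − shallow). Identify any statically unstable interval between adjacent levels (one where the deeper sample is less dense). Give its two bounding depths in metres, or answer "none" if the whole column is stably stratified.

250–258 m

Evaluate Δρ/ρ₀ = −αΔT + βΔS across each adjacent pair:
  138–219 m: −αΔT+βΔS = −(2.6 × 10⁻⁴)(-2.3)+(7.3 × 10⁻⁴)(-0.28) = 3.9 × 10⁻⁴ → stable
  219–233 m: −αΔT+βΔS = −(2.6 × 10⁻⁴)(-3.4)+(7.3 × 10⁻⁴)(+2.58) = 2.8 × 10⁻³ → stable
  233–250 m: −αΔT+βΔS = −(2.6 × 10⁻⁴)(-2.1)+(7.3 × 10⁻⁴)(+1.44) = 1.6 × 10⁻³ → stable
  250–258 m: −αΔT+βΔS = −(2.6 × 10⁻⁴)(+4.4)+(7.3 × 10⁻⁴)(-2.45) = -2.9 × 10⁻³ → UNSTABLE
The 250–258 m interval has Δρ < 0: lighter water underlies denser water.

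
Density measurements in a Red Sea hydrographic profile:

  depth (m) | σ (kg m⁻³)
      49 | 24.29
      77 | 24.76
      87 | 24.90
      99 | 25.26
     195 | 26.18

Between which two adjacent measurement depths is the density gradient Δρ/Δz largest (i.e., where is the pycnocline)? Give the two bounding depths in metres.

Compute the density gradient over each adjacent pair:
  49–77 m: Δρ/Δz = 0.47/28 = 0.017 kg m⁻⁴
  77–87 m: Δρ/Δz = 0.14/10 = 0.014 kg m⁻⁴
  87–99 m: Δρ/Δz = 0.36/12 = 0.030 kg m⁻⁴
  99–195 m: Δρ/Δz = 0.92/96 = 9.6 × 10⁻³ kg m⁻⁴
The largest gradient is in the 87–99 m interval — the pycnocline.

87–99 m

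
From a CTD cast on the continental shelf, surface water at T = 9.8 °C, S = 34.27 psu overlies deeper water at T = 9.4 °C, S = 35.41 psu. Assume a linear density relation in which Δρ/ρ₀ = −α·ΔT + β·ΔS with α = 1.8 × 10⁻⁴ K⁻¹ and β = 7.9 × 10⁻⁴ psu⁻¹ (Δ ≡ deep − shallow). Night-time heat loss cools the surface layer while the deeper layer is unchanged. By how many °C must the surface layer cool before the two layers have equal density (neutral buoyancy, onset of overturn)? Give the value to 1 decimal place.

Neutral buoyancy requires Δρ = 0, i.e. −α(T_deep − T_surf′) + β(S_deep − S_surf) = 0.
T_surf′ = T_deep − (β/α)·ΔS = 9.4 − (7.9 × 10⁻⁴/1.8 × 10⁻⁴)·(+1.14) = 4.397 °C.
Cooling required: 9.8 − (4.397) = 5.403 °C.

5.4 °C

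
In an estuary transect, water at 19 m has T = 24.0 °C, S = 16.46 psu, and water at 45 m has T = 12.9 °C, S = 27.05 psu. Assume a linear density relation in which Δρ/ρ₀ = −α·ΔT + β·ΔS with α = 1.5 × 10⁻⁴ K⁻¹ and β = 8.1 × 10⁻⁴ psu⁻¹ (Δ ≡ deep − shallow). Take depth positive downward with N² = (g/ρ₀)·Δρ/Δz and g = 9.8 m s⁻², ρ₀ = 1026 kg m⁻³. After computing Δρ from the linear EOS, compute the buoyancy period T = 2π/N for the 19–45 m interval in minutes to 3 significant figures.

1.69 min

ΔT = -11.1 K, ΔS = +10.59 psu (deep − shallow).
Δρ/ρ₀ = −αΔT + βΔS = 1.665 × 10⁻³ + 8.5779 × 10⁻³ = 0.0102429, so Δρ ≈ 10.51 kg m⁻³.
N² = (g/ρ₀)·Δρ/Δz = g·(Δρ/ρ₀)/Δz = 9.8 × 0.0102429 / 26 = 3.8608 × 10⁻³ s⁻².
N = √(3.8608 × 10⁻³) = 0.062135 rad s⁻¹ → T = 2π/N = 101.12 s = 1.6853 min ≈ 1.69 min.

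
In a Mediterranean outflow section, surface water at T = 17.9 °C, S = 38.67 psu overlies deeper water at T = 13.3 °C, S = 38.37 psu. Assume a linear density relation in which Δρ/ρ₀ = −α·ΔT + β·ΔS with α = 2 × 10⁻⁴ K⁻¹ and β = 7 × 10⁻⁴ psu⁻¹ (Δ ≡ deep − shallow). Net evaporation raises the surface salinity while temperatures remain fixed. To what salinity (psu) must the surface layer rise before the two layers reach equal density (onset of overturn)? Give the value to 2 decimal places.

39.68 psu

Neutral buoyancy requires −α(T_deep − T_surf) + β(S_deep − S_surf′) = 0.
S_surf′ = S_deep − (α/β)·ΔT = 38.37 − (2 × 10⁻⁴/7 × 10⁻⁴)·(-4.6) = 39.6843 psu.
Increase required: 39.6843 − 38.67 = 1.0143 psu.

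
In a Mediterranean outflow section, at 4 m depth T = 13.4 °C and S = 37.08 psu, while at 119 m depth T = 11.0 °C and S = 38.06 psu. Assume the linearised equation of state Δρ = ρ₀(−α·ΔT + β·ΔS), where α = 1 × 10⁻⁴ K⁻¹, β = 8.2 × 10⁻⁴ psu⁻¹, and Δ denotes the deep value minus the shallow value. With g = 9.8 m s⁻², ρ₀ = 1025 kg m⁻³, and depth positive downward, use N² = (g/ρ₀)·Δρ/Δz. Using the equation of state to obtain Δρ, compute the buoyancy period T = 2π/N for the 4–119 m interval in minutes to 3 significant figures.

ΔT = -2.4 K, ΔS = +0.98 psu (deep − shallow).
Δρ/ρ₀ = −αΔT + βΔS = 2.40 × 10⁻⁴ + 8.036 × 10⁻⁴ = 1.0436 × 10⁻³, so Δρ ≈ 1.070 kg m⁻³.
N² = (g/ρ₀)·Δρ/Δz = g·(Δρ/ρ₀)/Δz = 9.8 × 1.0436 × 10⁻³ / 115 = 8.8933 × 10⁻⁵ s⁻².
N = √(8.8933 × 10⁻⁵) = 9.4304 × 10⁻³ rad s⁻¹ → T = 2π/N = 666.27 s = 11.104 min ≈ 11.1 min.

11.1 min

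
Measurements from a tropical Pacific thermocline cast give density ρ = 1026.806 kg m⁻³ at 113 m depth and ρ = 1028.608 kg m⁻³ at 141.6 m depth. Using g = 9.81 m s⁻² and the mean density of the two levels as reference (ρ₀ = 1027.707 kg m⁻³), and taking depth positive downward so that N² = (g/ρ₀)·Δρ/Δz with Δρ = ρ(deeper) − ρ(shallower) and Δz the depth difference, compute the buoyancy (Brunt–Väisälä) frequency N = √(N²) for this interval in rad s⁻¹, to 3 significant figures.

0.0245 rad s⁻¹

Δρ = 1028.608 − 1026.806 = 1.802 kg m⁻³ over Δz = 141.6 − 113 = 28.6 m.
N² = (9.81/1027.707) × (1.802/28.6) = 6.0143 × 10⁻⁴ s⁻².
N = √(6.0143 × 10⁻⁴) = 0.024524 rad s⁻¹ ≈ 0.0245 rad s⁻¹.
N² > 0, so the interval is statically stable.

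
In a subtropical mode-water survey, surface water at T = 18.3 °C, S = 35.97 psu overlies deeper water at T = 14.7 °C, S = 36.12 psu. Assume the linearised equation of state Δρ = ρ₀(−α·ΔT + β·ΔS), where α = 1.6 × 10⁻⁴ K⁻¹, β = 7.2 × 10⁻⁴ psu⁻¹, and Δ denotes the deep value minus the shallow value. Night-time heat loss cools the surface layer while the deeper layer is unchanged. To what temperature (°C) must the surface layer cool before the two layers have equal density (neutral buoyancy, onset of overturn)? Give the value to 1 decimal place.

14.0 °C

Neutral buoyancy requires Δρ = 0, i.e. −α(T_deep − T_surf′) + β(S_deep − S_surf) = 0.
T_surf′ = T_deep − (β/α)·ΔS = 14.7 − (7.2 × 10⁻⁴/1.6 × 10⁻⁴)·(+0.15) = 14.025 °C.
Cooling required: 18.3 − (14.025) = 4.275 °C.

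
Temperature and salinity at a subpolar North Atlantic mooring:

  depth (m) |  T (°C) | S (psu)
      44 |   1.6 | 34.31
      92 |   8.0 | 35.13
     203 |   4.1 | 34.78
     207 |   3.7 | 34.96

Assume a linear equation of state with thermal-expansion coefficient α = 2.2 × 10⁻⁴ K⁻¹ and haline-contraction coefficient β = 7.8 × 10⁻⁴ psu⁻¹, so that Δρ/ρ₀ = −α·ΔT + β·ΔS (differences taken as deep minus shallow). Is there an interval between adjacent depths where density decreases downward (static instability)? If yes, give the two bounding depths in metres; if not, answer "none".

Evaluate Δρ/ρ₀ = −αΔT + βΔS across each adjacent pair:
  44–92 m: −αΔT+βΔS = −(2.2 × 10⁻⁴)(+6.4)+(7.8 × 10⁻⁴)(+0.82) = -7.7 × 10⁻⁴ → UNSTABLE
  92–203 m: −αΔT+βΔS = −(2.2 × 10⁻⁴)(-3.9)+(7.8 × 10⁻⁴)(-0.35) = 5.9 × 10⁻⁴ → stable
  203–207 m: −αΔT+βΔS = −(2.2 × 10⁻⁴)(-0.4)+(7.8 × 10⁻⁴)(+0.18) = 2.3 × 10⁻⁴ → stable
The 44–92 m interval has Δρ < 0: lighter water underlies denser water.

44–92 m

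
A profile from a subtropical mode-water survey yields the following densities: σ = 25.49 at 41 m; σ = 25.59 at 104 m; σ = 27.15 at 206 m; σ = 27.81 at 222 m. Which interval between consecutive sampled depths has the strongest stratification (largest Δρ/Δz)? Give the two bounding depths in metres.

Compute the density gradient over each adjacent pair:
  41–104 m: Δρ/Δz = 0.10/63 = 1.6 × 10⁻³ kg m⁻⁴
  104–206 m: Δρ/Δz = 1.56/102 = 0.015 kg m⁻⁴
  206–222 m: Δρ/Δz = 0.66/16 = 0.041 kg m⁻⁴
The largest gradient is in the 206–222 m interval — the pycnocline.

206–222 m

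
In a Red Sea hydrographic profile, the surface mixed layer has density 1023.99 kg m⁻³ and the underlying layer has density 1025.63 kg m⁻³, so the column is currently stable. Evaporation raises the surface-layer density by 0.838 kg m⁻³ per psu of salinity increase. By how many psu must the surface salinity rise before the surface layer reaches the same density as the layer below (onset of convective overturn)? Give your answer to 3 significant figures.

1.96 psu

Density deficit of the surface layer: 1025.63 − 1023.99 = 1.64 kg m⁻³.
Required change = 1.64 / 0.838 = 1.96 psu.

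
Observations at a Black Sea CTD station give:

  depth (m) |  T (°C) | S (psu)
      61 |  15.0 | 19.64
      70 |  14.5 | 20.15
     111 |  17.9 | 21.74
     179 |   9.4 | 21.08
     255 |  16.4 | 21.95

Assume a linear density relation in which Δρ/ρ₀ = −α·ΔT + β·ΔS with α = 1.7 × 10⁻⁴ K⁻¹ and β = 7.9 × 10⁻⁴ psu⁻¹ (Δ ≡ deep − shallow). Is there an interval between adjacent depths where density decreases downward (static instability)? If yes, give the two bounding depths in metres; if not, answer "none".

179–255 m

Evaluate Δρ/ρ₀ = −αΔT + βΔS across each adjacent pair:
  61–70 m: −αΔT+βΔS = −(1.7 × 10⁻⁴)(-0.5)+(7.9 × 10⁻⁴)(+0.51) = 4.9 × 10⁻⁴ → stable
  70–111 m: −αΔT+βΔS = −(1.7 × 10⁻⁴)(+3.4)+(7.9 × 10⁻⁴)(+1.59) = 6.8 × 10⁻⁴ → stable
  111–179 m: −αΔT+βΔS = −(1.7 × 10⁻⁴)(-8.5)+(7.9 × 10⁻⁴)(-0.66) = 9.2 × 10⁻⁴ → stable
  179–255 m: −αΔT+βΔS = −(1.7 × 10⁻⁴)(+7.0)+(7.9 × 10⁻⁴)(+0.87) = -5.0 × 10⁻⁴ → UNSTABLE
The 179–255 m interval has Δρ < 0: lighter water underlies denser water.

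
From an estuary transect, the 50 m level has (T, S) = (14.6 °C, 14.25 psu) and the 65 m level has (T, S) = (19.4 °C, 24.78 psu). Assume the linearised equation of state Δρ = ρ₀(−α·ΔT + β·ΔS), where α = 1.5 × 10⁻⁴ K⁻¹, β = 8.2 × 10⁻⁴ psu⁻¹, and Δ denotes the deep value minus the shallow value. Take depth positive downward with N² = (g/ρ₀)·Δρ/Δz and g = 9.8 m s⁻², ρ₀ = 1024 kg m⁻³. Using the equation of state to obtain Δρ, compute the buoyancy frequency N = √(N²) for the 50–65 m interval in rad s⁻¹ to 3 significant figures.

0.0719 rad s⁻¹

ΔT = +4.8 K, ΔS = +10.53 psu (deep − shallow).
Δρ/ρ₀ = −αΔT + βΔS = -7.20 × 10⁻⁴ + 8.6346 × 10⁻³ = 7.9146 × 10⁻³, so Δρ ≈ 8.105 kg m⁻³.
N² = (g/ρ₀)·Δρ/Δz = g·(Δρ/ρ₀)/Δz = 9.8 × 7.9146 × 10⁻³ / 15 = 5.1709 × 10⁻³ s⁻².
N = √(5.1709 × 10⁻³) = 0.071909 rad s⁻¹ ≈ 0.0719 rad s⁻¹.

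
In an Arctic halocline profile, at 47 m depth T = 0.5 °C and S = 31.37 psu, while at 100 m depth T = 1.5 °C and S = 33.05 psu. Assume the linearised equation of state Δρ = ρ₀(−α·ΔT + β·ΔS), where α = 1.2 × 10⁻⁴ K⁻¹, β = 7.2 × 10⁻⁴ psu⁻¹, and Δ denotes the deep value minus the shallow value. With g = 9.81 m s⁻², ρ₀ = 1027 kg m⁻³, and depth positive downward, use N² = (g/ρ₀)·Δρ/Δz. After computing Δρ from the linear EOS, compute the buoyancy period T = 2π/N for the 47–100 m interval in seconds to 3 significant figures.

442 s

ΔT = +1.0 K, ΔS = +1.68 psu (deep − shallow).
Δρ/ρ₀ = −αΔT + βΔS = -1.20 × 10⁻⁴ + 1.2096 × 10⁻³ = 1.0896 × 10⁻³, so Δρ ≈ 1.119 kg m⁻³.
N² = (g/ρ₀)·Δρ/Δz = g·(Δρ/ρ₀)/Δz = 9.81 × 1.0896 × 10⁻³ / 53 = 2.0168 × 10⁻⁴ s⁻².
N = √(2.0168 × 10⁻⁴) = 0.014201 rad s⁻¹ → T = 2π/N = 442.45 s ≈ 442 s.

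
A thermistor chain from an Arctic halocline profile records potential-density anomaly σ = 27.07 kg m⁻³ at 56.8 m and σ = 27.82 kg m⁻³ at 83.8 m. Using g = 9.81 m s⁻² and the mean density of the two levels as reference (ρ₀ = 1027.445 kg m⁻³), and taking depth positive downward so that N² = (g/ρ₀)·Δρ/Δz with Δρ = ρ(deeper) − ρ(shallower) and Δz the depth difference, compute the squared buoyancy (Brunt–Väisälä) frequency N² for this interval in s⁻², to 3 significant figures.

2.65 × 10⁻⁴ s⁻²

Δρ = 1027.82 − 1027.07 = 0.75 kg m⁻³ over Δz = 83.8 − 56.8 = 27 m.
N² = (9.81/1027.445) × (0.75/27) = 2.6522 × 10⁻⁴ s⁻² ≈ 2.65 × 10⁻⁴ s⁻².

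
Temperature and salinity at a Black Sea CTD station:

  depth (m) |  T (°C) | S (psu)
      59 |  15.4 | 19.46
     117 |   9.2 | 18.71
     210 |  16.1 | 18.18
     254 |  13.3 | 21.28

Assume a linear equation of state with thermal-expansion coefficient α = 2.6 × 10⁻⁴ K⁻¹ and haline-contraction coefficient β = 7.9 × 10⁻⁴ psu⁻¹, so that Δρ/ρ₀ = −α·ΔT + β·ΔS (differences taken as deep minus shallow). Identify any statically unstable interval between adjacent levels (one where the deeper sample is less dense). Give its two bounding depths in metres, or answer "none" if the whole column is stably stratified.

Evaluate Δρ/ρ₀ = −αΔT + βΔS across each adjacent pair:
  59–117 m: −αΔT+βΔS = −(2.6 × 10⁻⁴)(-6.2)+(7.9 × 10⁻⁴)(-0.75) = 1.0 × 10⁻³ → stable
  117–210 m: −αΔT+βΔS = −(2.6 × 10⁻⁴)(+6.9)+(7.9 × 10⁻⁴)(-0.53) = -2.2 × 10⁻³ → UNSTABLE
  210–254 m: −αΔT+βΔS = −(2.6 × 10⁻⁴)(-2.8)+(7.9 × 10⁻⁴)(+3.10) = 3.2 × 10⁻³ → stable
The 117–210 m interval has Δρ < 0: lighter water underlies denser water.

117–210 m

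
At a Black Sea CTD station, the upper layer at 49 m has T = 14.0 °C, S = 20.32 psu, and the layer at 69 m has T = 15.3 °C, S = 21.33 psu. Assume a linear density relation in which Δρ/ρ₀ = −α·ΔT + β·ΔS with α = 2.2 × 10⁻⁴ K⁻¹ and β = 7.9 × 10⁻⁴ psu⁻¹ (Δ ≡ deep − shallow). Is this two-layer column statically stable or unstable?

stable

ΔT = 15.3 − 14.0 = +1.3 K and ΔS = 21.33 − 20.32 = +1.01 psu (deep − shallow).
−αΔT = -2.86 × 10⁻⁴; βΔS = 7.979 × 10⁻⁴; sum Δρ/ρ₀ = 5.119 × 10⁻⁴.
Δρ/ρ₀ > 0, so Δρ > 0: deeper water is denser → statically stable.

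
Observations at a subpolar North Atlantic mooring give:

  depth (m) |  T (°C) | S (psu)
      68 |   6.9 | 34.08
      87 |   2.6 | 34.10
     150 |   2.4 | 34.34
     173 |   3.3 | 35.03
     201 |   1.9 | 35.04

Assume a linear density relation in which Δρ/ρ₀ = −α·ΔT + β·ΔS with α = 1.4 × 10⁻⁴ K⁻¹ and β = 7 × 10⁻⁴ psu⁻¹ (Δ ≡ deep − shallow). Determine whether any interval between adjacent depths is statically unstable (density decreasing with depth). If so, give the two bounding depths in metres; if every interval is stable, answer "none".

Evaluate Δρ/ρ₀ = −αΔT + βΔS across each adjacent pair:
  68–87 m: −αΔT+βΔS = −(1.4 × 10⁻⁴)(-4.3)+(7 × 10⁻⁴)(+0.02) = 6.2 × 10⁻⁴ → stable
  87–150 m: −αΔT+βΔS = −(1.4 × 10⁻⁴)(-0.2)+(7 × 10⁻⁴)(+0.24) = 2.0 × 10⁻⁴ → stable
  150–173 m: −αΔT+βΔS = −(1.4 × 10⁻⁴)(+0.9)+(7 × 10⁻⁴)(+0.69) = 3.6 × 10⁻⁴ → stable
  173–201 m: −αΔT+βΔS = −(1.4 × 10⁻⁴)(-1.4)+(7 × 10⁻⁴)(+0.01) = 2.0 × 10⁻⁴ → stable
Every interval has Δρ > 0: the column is stably stratified throughout.

none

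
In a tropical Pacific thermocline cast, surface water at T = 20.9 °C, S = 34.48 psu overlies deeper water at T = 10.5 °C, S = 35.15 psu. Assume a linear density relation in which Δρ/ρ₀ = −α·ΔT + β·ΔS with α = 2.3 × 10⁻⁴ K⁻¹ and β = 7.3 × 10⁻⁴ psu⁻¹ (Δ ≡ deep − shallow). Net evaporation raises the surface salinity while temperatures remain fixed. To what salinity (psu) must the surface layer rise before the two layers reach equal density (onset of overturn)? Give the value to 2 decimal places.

38.43 psu

Neutral buoyancy requires −α(T_deep − T_surf) + β(S_deep − S_surf′) = 0.
S_surf′ = S_deep − (α/β)·ΔT = 35.15 − (2.3 × 10⁻⁴/7.3 × 10⁻⁴)·(-10.4) = 38.4267 psu.
Increase required: 38.4267 − 34.48 = 3.9467 psu.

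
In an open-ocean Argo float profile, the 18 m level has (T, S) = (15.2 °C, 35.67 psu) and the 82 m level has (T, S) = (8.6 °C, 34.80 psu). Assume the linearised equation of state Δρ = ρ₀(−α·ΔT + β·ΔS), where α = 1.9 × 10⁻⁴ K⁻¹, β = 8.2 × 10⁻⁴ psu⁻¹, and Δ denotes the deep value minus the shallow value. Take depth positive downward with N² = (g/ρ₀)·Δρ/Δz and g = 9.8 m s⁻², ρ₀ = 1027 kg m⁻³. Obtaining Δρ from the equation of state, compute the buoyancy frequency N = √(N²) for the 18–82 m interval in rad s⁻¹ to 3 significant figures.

9.10 × 10⁻³ rad s⁻¹

ΔT = -6.6 K, ΔS = -0.87 psu (deep − shallow).
Δρ/ρ₀ = −αΔT + βΔS = 1.254 × 10⁻³ − 7.134 × 10⁻⁴ = 5.406 × 10⁻⁴, so Δρ ≈ 0.5552 kg m⁻³.
N² = (g/ρ₀)·Δρ/Δz = g·(Δρ/ρ₀)/Δz = 9.8 × 5.406 × 10⁻⁴ / 64 = 8.2779 × 10⁻⁵ s⁻².
N = √(8.2779 × 10⁻⁵) = 9.0983 × 10⁻³ rad s⁻¹ ≈ 9.10 × 10⁻³ rad s⁻¹.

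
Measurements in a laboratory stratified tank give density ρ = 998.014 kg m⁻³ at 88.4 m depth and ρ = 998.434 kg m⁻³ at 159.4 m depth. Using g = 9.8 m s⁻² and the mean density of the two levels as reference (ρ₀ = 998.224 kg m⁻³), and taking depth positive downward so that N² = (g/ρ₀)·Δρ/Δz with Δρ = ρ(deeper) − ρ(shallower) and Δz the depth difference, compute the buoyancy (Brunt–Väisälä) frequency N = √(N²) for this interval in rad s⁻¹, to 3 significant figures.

Δρ = 998.434 − 998.014 = 0.420 kg m⁻³ over Δz = 159.4 − 88.4 = 71 m.
N² = (9.8/998.224) × (0.420/71) = 5.8075 × 10⁻⁵ s⁻².
N = √(5.8075 × 10⁻⁵) = 7.6207 × 10⁻³ rad s⁻¹ ≈ 7.62 × 10⁻³ rad s⁻¹.

7.62 × 10⁻³ rad s⁻¹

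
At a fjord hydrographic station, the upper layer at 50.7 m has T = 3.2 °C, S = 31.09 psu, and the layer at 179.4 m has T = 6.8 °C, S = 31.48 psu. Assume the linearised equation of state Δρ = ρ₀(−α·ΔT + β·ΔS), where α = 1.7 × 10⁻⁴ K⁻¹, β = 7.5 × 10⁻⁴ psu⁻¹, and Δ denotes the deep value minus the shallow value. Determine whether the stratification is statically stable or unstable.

ΔT = 6.8 − 3.2 = +3.6 K and ΔS = 31.48 − 31.09 = +0.39 psu (deep − shallow).
−αΔT = -6.12 × 10⁻⁴; βΔS = 2.925 × 10⁻⁴; sum Δρ/ρ₀ = -3.195 × 10⁻⁴.
Δρ/ρ₀ < 0, so Δρ < 0: deeper water is lighter → statically unstable; the column would overturn.

unstable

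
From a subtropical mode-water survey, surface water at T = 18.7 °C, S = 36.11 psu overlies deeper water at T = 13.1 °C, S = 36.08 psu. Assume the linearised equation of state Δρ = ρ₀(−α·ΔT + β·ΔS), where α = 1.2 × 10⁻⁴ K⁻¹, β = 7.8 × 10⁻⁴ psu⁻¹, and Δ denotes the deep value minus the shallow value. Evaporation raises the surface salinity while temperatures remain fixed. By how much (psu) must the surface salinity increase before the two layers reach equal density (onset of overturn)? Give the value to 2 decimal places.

0.83 psu

Neutral buoyancy requires −α(T_deep − T_surf) + β(S_deep − S_surf′) = 0.
S_surf′ = S_deep − (α/β)·ΔT = 36.08 − (1.2 × 10⁻⁴/7.8 × 10⁻⁴)·(-5.6) = 36.9415 psu.
Increase required: 36.9415 − 36.11 = 0.8315 psu.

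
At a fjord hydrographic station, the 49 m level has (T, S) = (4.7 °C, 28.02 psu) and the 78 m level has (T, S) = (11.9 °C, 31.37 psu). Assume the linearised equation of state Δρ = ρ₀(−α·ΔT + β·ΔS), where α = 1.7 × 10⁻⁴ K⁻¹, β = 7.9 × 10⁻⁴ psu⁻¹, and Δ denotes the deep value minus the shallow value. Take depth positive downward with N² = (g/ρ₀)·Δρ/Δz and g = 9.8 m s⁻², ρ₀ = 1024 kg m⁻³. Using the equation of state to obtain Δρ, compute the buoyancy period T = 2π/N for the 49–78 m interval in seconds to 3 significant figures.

ΔT = +7.2 K, ΔS = +3.35 psu (deep − shallow).
Δρ/ρ₀ = −αΔT + βΔS = -1.224 × 10⁻³ + 2.6465 × 10⁻³ = 1.4225 × 10⁻³, so Δρ ≈ 1.457 kg m⁻³.
N² = (g/ρ₀)·Δρ/Δz = g·(Δρ/ρ₀)/Δz = 9.8 × 1.4225 × 10⁻³ / 29 = 4.8071 × 10⁻⁴ s⁻².
N = √(4.8071 × 10⁻⁴) = 0.021925 rad s⁻¹ → T = 2π/N = 286.58 s ≈ 287 s.

287 s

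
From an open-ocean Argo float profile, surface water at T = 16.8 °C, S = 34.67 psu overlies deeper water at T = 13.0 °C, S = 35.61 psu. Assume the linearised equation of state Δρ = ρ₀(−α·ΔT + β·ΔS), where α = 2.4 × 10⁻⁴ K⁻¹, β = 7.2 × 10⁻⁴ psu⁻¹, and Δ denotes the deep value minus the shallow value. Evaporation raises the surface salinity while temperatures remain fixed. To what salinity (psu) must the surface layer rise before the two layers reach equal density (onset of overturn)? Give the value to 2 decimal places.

36.88 psu

Neutral buoyancy requires −α(T_deep − T_surf) + β(S_deep − S_surf′) = 0.
S_surf′ = S_deep − (α/β)·ΔT = 35.61 − (2.4 × 10⁻⁴/7.2 × 10⁻⁴)·(-3.8) = 36.8767 psu.
Increase required: 36.8767 − 34.67 = 2.2067 psu.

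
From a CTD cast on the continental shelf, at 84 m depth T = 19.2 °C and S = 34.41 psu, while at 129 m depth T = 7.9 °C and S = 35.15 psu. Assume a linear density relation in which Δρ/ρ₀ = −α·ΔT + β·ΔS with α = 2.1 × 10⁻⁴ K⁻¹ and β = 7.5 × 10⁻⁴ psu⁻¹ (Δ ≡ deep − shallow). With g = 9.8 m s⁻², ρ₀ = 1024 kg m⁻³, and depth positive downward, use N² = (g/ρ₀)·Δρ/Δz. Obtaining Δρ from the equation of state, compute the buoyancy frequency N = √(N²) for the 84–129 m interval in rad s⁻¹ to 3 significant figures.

0.0253 rad s⁻¹

ΔT = -11.3 K, ΔS = +0.74 psu (deep − shallow).
Δρ/ρ₀ = −αΔT + βΔS = 2.373 × 10⁻³ + 5.55 × 10⁻⁴ = 2.928 × 10⁻³, so Δρ ≈ 2.998 kg m⁻³.
N² = (g/ρ₀)·Δρ/Δz = g·(Δρ/ρ₀)/Δz = 9.8 × 2.928 × 10⁻³ / 45 = 6.3765 × 10⁻⁴ s⁻².
N = √(6.3765 × 10⁻⁴) = 0.025252 rad s⁻¹ ≈ 0.0253 rad s⁻¹.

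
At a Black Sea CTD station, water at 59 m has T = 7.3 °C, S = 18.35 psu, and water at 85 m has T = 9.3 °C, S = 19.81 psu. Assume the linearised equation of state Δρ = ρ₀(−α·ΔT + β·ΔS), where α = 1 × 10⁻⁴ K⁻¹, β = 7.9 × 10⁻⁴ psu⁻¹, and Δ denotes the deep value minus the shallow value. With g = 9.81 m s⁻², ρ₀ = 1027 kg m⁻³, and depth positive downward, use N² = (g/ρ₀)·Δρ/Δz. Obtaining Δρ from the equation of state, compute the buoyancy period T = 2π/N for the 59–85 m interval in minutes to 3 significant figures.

ΔT = +2.0 K, ΔS = +1.46 psu (deep − shallow).
Δρ/ρ₀ = −αΔT + βΔS = -2.00 × 10⁻⁴ + 1.1534 × 10⁻³ = 9.534 × 10⁻⁴, so Δρ ≈ 0.9791 kg m⁻³.
N² = (g/ρ₀)·Δρ/Δz = g·(Δρ/ρ₀)/Δz = 9.81 × 9.534 × 10⁻⁴ / 26 = 3.5973 × 10⁻⁴ s⁻².
N = √(3.5973 × 10⁻⁴) = 0.018967 rad s⁻¹ → T = 2π/N = 331.27 s = 5.5212 min ≈ 5.52 min.

5.52 min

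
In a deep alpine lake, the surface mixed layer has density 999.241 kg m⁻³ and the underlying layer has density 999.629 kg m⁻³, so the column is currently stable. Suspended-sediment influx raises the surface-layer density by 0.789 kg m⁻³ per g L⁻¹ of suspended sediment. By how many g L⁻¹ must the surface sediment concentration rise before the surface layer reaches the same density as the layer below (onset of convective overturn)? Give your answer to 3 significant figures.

0.492 g L⁻¹

Density deficit of the surface layer: 999.629 − 999.241 = 0.388 kg m⁻³.
Required change = 0.388 / 0.789 = 0.492 g L⁻¹.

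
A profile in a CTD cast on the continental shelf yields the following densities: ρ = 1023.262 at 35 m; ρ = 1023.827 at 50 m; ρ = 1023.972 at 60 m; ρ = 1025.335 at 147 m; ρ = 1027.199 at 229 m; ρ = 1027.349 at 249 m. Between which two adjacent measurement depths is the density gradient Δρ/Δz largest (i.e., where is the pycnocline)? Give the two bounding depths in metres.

Compute the density gradient over each adjacent pair:
  35–50 m: Δρ/Δz = 0.565/15 = 0.038 kg m⁻⁴
  50–60 m: Δρ/Δz = 0.145/10 = 0.014 kg m⁻⁴
  60–147 m: Δρ/Δz = 1.363/87 = 0.016 kg m⁻⁴
  147–229 m: Δρ/Δz = 1.864/82 = 0.023 kg m⁻⁴
  229–249 m: Δρ/Δz = 0.150/20 = 7.5 × 10⁻³ kg m⁻⁴
The largest gradient is in the 35–50 m interval — the pycnocline.

35–50 m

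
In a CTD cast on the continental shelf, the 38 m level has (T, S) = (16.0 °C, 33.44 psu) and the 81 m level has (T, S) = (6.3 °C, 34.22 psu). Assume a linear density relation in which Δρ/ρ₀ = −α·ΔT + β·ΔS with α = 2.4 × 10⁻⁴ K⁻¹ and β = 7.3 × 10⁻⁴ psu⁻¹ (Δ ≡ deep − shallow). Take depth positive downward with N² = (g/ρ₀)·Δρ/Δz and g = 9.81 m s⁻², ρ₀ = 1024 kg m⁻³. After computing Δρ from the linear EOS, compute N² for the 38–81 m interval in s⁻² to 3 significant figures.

6.61 × 10⁻⁴ s⁻²

ΔT = -9.7 K, ΔS = +0.78 psu (deep − shallow).
Δρ/ρ₀ = −αΔT + βΔS = 2.328 × 10⁻³ + 5.694 × 10⁻⁴ = 2.8974 × 10⁻³, so Δρ ≈ 2.967 kg m⁻³.
N² = (g/ρ₀)·Δρ/Δz = g·(Δρ/ρ₀)/Δz = 9.81 × 2.8974 × 10⁻³ / 43 = 6.6101 × 10⁻⁴ s⁻² ≈ 6.61 × 10⁻⁴ s⁻².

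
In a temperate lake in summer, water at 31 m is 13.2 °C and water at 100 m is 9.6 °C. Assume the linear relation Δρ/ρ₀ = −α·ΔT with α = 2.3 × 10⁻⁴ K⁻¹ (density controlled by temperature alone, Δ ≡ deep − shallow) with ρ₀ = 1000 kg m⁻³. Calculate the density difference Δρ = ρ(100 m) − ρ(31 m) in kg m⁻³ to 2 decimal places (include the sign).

+0.83 kg m⁻³

ΔT = -3.6 K, Δρ/ρ₀ = −αΔT = 8.28 × 10⁻⁴.
Δρ = 1000 × (8.28 × 10⁻⁴) = +0.83 kg m⁻³.
Positive Δρ: denser below, stable.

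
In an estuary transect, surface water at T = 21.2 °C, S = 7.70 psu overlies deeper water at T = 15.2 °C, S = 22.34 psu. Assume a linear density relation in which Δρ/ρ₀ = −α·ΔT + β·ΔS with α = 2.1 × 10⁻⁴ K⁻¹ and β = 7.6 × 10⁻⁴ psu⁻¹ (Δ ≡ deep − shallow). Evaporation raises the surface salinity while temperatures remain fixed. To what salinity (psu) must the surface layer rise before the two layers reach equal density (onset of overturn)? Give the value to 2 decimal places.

Neutral buoyancy requires −α(T_deep − T_surf) + β(S_deep − S_surf′) = 0.
S_surf′ = S_deep − (α/β)·ΔT = 22.34 − (2.1 × 10⁻⁴/7.6 × 10⁻⁴)·(-6.0) = 23.9979 psu.
Increase required: 23.9979 − 7.70 = 16.2979 psu.

24.00 psu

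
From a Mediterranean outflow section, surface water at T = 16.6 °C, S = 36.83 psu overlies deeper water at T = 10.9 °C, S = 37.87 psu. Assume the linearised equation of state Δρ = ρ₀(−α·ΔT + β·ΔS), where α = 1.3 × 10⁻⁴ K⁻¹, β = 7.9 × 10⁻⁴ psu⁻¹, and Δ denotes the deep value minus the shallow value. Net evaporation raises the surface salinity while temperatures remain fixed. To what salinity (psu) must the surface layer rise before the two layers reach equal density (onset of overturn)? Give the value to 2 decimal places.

Neutral buoyancy requires −α(T_deep − T_surf) + β(S_deep − S_surf′) = 0.
S_surf′ = S_deep − (α/β)·ΔT = 37.87 − (1.3 × 10⁻⁴/7.9 × 10⁻⁴)·(-5.7) = 38.8080 psu.
Increase required: 38.8080 − 36.83 = 1.9780 psu.

38.81 psu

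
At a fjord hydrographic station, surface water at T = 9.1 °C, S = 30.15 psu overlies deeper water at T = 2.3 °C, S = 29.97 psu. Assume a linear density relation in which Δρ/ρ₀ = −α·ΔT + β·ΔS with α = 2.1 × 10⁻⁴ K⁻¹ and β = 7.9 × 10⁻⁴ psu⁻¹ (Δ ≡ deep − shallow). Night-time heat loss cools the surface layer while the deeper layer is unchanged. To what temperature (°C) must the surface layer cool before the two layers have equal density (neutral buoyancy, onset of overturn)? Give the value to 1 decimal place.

Neutral buoyancy requires Δρ = 0, i.e. −α(T_deep − T_surf′) + β(S_deep − S_surf) = 0.
T_surf′ = T_deep − (β/α)·ΔS = 2.3 − (7.9 × 10⁻⁴/2.1 × 10⁻⁴)·(-0.18) = 2.977 °C.
Cooling required: 9.1 − (2.977) = 6.123 °C.

3.0 °C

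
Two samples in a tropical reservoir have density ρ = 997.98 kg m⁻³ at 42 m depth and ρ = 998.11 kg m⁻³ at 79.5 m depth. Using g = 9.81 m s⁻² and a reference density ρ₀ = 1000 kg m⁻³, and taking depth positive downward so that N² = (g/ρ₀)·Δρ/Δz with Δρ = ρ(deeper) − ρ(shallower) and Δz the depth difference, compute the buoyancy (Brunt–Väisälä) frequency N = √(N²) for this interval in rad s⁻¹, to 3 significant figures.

5.83 × 10⁻³ rad s⁻¹

Δρ = 998.11 − 997.98 = 0.13 kg m⁻³ over Δz = 79.5 − 42 = 37.5 m.
N² = (9.81/1000) × (0.13/37.5) = 3.4008 × 10⁻⁵ s⁻².
N = √(3.4008 × 10⁻⁵) = 5.8316 × 10⁻³ rad s⁻¹ ≈ 5.83 × 10⁻³ rad s⁻¹.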